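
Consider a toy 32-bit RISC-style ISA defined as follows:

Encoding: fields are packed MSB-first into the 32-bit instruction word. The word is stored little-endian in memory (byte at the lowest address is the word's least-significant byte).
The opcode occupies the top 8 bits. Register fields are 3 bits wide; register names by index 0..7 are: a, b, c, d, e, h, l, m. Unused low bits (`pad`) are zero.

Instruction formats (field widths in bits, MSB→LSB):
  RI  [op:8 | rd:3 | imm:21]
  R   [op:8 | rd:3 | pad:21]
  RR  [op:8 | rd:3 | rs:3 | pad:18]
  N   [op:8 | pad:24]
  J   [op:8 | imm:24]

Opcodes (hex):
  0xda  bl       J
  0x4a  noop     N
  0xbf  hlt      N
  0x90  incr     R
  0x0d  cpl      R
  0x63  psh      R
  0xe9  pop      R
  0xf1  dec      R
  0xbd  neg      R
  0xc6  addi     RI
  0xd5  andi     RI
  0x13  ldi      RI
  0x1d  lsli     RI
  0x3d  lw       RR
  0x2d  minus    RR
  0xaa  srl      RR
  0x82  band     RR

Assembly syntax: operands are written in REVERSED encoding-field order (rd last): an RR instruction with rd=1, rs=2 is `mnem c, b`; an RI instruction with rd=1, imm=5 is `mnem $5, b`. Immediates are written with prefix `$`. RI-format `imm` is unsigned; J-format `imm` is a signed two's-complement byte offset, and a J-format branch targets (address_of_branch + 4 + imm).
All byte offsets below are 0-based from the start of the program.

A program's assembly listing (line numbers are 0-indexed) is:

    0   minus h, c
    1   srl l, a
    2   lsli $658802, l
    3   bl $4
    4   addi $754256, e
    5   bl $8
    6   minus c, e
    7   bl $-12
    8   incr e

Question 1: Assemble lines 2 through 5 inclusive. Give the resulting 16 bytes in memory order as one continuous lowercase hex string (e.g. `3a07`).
720dca1d040000da50828bc6080000da

L2: lsli op=0x1d:8|rd=6:3|imm=658802:21 ⇒ 0x1dca0d72 ⇒ little 72 0d ca 1d
L3: bl op=0xda:8|imm=4:24 ⇒ 0xda000004 ⇒ little 04 00 00 da
L4: addi op=0xc6:8|rd=4:3|imm=754256:21 ⇒ 0xc68b8250 ⇒ little 50 82 8b c6
L5: bl op=0xda:8|imm=8:24 ⇒ 0xda000008 ⇒ little 08 00 00 da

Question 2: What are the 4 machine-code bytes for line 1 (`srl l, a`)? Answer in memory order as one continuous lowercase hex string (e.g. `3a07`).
000018aa

line 1 (srl): pack op=0xaa:8|rd=0:3|rs=6:3|pad=0:18 = 0xaa180000; little→ 00 00 18 aa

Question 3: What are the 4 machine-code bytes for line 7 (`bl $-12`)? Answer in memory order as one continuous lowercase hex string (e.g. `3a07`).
f4ffffda

L7: bl op=0xda:8|imm=-12:24 ⇒ 0xdafffff4 ⇒ little f4 ff ff da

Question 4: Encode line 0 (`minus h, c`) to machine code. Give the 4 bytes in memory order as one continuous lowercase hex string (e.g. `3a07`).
line 0 (minus): pack op=0x2d:8|rd=2:3|rs=5:3|pad=0:18 = 0x2d540000; little→ 00 00 54 2d

0000542d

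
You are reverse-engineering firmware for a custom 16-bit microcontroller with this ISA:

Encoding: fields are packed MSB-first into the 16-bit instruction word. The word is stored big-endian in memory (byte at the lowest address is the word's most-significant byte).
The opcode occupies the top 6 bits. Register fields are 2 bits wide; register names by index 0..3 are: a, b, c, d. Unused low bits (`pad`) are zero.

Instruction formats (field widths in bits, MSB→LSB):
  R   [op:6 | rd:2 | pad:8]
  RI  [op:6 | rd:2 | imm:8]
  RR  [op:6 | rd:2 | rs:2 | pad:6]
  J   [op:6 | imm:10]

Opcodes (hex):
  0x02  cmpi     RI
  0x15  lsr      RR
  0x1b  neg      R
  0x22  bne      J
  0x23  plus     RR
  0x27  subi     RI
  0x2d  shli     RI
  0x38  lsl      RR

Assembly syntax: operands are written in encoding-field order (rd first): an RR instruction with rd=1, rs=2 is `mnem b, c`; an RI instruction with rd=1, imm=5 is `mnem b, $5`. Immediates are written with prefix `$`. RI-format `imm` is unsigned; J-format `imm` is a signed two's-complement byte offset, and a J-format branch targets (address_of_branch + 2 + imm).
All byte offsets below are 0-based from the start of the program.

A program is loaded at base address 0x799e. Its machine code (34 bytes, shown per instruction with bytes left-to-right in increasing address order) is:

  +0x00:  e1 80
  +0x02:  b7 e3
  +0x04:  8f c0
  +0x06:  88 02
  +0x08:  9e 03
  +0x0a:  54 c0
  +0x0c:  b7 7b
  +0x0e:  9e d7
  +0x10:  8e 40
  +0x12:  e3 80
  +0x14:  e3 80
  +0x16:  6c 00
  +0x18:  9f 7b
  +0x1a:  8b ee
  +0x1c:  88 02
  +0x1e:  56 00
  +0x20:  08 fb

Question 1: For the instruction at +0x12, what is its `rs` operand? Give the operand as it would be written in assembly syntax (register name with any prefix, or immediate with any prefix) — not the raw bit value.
@+12  big-endian(e3 80) = 0xe380
  op=0xe380>>10=0x38 ⇒ lsl (RR)
  rd: (w>>8)&0x3=0x3 → d
  rs: (w>>6)&0x3=0x2 → c

c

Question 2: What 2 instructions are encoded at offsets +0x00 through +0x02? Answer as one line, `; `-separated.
lsl b, c; shli d, $227

off 0x00: read e1 80 as big → 0xe180
  top 6b → 0x38 → lsl [RR]
  rd: (w>>8)&0x3=0x1 → b
  rs: (w>>6)&0x3=0x2 → c
off 0x02: read b7 e3 as big → 0xb7e3
  top 6b → 0x2d → shli [RI]
  rd: (w>>8)&0x3=0x3 → d
  imm: (w>>0)&0xff=0xe3 → $227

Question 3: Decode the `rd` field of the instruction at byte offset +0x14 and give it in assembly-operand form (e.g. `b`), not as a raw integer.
@+14  big-endian(e3 80) = 0xe380
  top 6b → 0x38 → lsl [RR]
  rd@[9:8]=0x3 ⇒ d
  rs@[7:6]=0x2 ⇒ c

d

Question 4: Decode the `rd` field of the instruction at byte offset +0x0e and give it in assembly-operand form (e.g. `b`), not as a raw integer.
[0e] 9e d7 → 0x9ed7
  top 6b → 0x27 → subi [RI]
  rd: (w>>8)&0x3=0x2 → c
  imm: (w>>0)&0xff=0xd7 → $215

c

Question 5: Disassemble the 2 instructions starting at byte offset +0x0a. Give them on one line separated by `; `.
+0x0a: 54 c0 ⇒ word 0x54c0 (big)
  top 6b → 0x15 → lsr [RR]
  [9:8] rd=0 = a
  [7:6] rs=3 = d
+0x0c: b7 7b ⇒ word 0xb77b (big)
  top 6b → 0x2d → shli [RI]
  [9:8] rd=3 = d
  [7:0] imm=123 = $123

lsr a, d; shli d, $123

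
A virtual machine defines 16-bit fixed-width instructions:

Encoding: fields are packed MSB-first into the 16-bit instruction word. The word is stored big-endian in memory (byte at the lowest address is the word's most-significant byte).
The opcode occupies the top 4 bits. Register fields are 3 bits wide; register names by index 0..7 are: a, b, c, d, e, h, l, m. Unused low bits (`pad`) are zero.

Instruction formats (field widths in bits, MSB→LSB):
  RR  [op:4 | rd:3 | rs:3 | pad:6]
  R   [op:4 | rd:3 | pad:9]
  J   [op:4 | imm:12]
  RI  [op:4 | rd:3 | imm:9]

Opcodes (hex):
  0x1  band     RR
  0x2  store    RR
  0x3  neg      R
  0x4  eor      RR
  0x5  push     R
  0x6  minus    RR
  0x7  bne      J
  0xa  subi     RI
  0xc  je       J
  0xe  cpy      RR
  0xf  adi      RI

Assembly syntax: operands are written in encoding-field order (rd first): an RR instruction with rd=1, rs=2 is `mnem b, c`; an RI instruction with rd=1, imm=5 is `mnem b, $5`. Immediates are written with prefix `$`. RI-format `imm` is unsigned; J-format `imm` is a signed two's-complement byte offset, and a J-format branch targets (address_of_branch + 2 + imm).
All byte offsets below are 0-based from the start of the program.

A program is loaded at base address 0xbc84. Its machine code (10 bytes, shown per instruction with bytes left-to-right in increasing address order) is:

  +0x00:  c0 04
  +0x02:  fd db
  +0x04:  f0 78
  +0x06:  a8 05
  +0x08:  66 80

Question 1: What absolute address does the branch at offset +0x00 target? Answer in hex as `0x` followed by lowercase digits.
off 0x00: read c0 04 as big → 0xc004
  opcode bits[15:12]=0xc: je/J
  imm@[11:0]=0x4 ⇒ $4
  target = base 0xbc84 + off 0x00 + 2 + imm 4 = 0xbc8a

0xbc8a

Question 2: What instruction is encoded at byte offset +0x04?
adi a, $120

@+04  big-endian(f0 78) = 0xf078
  opcode bits[15:12]=0xf: adi/RI
  [11:9] rd=0 = a
  [8:0] imm=120 = $120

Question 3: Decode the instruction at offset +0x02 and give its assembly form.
+0x02: fd db ⇒ word 0xfddb (big)
  op=0xfddb>>12=0xf ⇒ adi (RI)
  rd: (w>>9)&0x7=0x6 → l
  imm: (w>>0)&0x1ff=0x1db → $475

adi l, $475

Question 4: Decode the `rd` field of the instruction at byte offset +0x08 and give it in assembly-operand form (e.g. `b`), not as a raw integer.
[08] 66 80 → 0x6680
  op=0x6680>>12=0x6 ⇒ minus (RR)
  rd@[11:9]=0x3 ⇒ d
  rs@[8:6]=0x2 ⇒ c

d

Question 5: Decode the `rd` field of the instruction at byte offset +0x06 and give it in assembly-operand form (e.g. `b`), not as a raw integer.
e

+0x06: a8 05 ⇒ word 0xa805 (big)
  op=0xa805>>12=0xa ⇒ subi (RI)
  rd: (w>>9)&0x7=0x4 → e
  imm: (w>>0)&0x1ff=0x5 → $5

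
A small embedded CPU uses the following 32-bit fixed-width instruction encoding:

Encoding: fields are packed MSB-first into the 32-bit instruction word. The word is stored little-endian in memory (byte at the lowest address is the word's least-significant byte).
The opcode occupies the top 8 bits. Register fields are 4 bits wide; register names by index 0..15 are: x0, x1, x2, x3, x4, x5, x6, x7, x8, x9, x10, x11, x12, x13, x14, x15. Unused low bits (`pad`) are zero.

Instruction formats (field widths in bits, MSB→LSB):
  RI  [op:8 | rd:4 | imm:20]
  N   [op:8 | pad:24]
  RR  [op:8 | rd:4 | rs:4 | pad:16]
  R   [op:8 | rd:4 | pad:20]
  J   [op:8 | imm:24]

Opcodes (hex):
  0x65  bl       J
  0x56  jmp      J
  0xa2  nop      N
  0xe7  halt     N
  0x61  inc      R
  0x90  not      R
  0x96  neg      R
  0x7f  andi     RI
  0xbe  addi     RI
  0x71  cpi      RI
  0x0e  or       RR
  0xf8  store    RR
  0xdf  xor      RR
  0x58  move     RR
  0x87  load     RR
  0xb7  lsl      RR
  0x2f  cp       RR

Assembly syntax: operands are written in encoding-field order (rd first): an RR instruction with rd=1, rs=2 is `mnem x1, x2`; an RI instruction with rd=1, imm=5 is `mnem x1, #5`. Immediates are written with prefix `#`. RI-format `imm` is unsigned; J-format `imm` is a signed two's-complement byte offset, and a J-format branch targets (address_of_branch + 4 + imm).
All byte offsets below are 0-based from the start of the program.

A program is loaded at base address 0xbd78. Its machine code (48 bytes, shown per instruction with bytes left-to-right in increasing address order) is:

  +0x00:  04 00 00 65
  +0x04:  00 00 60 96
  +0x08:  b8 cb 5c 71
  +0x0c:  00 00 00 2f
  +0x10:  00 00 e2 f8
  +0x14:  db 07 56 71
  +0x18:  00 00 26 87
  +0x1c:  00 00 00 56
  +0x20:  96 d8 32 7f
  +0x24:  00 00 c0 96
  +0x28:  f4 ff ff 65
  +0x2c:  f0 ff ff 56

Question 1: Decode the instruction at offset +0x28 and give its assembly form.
bl #-12

off 0x28: read f4 ff ff 65 as little → 0x65fffff4
  top 8b → 0x65 → bl [J]
  imm@[23:0]=0xfffff4 (s24→-12) ⇒ #-12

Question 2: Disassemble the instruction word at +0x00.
bl #4

@+00  little-endian(04 00 00 65) = 0x65000004
  top 8b → 0x65 → bl [J]
  [23:0] imm=4 = #4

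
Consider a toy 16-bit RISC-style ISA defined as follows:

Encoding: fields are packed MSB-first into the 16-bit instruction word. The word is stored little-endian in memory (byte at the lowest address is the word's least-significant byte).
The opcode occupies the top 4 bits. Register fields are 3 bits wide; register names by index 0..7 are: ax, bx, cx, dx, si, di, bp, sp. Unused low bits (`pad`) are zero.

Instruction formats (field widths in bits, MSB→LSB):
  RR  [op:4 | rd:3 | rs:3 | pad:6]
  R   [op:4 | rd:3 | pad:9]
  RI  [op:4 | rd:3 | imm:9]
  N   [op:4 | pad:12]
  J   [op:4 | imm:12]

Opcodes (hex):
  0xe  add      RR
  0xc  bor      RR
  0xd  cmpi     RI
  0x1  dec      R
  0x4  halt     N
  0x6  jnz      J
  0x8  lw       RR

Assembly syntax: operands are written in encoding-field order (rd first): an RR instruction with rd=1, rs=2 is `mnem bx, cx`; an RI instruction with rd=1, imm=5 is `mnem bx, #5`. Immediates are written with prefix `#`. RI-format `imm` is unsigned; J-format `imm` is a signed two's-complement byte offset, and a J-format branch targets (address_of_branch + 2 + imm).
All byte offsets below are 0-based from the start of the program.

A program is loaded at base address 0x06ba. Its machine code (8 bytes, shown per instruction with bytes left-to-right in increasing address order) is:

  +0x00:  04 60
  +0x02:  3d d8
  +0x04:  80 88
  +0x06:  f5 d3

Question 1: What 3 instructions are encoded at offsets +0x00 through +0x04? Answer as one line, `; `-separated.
jnz #4; cmpi si, #61; lw si, cx

@+00  little-endian(04 60) = 0x6004
  top 4b → 0x6 → jnz [J]
  imm: (w>>0)&0xfff=0x4 → #4
@+02  little-endian(3d d8) = 0xd83d
  top 4b → 0xd → cmpi [RI]
  rd: (w>>9)&0x7=0x4 → si
  imm: (w>>0)&0x1ff=0x3d → #61
@+04  little-endian(80 88) = 0x8880
  top 4b → 0x8 → lw [RR]
  rd: (w>>9)&0x7=0x4 → si
  rs: (w>>6)&0x7=0x2 → cx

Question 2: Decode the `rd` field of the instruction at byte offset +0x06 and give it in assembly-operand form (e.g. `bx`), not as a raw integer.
@+06  little-endian(f5 d3) = 0xd3f5
  opcode bits[15:12]=0xd: cmpi/RI
  rd@[11:9]=0x1 ⇒ bx
  imm@[8:0]=0x1f5 ⇒ #501

bx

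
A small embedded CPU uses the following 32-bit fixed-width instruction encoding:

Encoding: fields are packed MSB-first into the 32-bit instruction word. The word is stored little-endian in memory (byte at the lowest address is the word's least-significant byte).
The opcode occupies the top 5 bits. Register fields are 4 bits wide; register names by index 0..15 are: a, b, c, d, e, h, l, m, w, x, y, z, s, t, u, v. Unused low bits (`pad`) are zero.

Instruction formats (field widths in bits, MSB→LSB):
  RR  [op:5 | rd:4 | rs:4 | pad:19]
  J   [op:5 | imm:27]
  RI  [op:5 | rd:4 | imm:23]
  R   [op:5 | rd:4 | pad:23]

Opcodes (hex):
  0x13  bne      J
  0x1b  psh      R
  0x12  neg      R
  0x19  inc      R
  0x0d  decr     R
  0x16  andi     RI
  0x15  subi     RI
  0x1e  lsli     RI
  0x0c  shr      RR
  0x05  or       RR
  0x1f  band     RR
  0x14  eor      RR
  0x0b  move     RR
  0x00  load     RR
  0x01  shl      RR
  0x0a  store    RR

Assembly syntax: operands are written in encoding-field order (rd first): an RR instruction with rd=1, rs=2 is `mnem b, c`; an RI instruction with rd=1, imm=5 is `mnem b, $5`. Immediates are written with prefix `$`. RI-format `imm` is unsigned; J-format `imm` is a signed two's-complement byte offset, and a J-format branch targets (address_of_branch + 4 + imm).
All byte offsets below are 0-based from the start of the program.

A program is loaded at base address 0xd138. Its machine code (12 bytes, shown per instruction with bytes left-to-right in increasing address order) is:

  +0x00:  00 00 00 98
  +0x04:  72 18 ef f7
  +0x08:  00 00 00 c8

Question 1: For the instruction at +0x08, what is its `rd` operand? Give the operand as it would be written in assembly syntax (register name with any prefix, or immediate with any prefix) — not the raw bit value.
a

off 0x08: read 00 00 00 c8 as little → 0xc8000000
  op=0xc8000000>>27=0x19 ⇒ inc (R)
  rd: (w>>23)&0xf=0x0 → a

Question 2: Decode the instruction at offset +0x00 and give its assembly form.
[00] 00 00 00 98 → 0x98000000
  op=0x98000000>>27=0x13 ⇒ bne (J)
  [26:0] imm=0 = $0

bne $0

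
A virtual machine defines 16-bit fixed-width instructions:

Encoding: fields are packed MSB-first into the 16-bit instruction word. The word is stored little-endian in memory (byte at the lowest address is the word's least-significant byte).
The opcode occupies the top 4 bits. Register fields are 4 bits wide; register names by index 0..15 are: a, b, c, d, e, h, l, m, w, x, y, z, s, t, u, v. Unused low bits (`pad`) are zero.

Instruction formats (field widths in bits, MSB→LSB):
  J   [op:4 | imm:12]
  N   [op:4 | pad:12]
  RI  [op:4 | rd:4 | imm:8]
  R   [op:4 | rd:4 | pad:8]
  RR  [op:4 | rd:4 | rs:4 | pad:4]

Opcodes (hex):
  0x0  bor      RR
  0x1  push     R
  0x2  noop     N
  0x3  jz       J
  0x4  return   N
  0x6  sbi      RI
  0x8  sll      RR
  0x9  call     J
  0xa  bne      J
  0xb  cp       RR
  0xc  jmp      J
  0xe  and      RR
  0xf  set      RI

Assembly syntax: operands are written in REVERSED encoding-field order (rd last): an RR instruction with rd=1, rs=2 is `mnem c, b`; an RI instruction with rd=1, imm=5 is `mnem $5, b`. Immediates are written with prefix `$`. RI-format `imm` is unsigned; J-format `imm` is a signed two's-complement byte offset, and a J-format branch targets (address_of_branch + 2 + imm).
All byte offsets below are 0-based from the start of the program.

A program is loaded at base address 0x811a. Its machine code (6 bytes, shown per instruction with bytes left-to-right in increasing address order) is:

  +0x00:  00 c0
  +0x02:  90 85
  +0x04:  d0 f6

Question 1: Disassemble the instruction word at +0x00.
off 0x00: read 00 c0 as little → 0xc000
  op=0xc000>>12=0xc ⇒ jmp (J)
  imm: (w>>0)&0xfff=0x0 → $0

jmp $0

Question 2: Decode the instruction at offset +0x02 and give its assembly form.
[02] 90 85 → 0x8590
  top 4b → 0x8 → sll [RR]
  rd@[11:8]=0x5 ⇒ h
  rs@[7:4]=0x9 ⇒ x

sll x, h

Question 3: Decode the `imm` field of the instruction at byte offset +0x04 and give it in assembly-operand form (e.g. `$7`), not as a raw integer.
+0x04: d0 f6 ⇒ word 0xf6d0 (little)
  opcode bits[15:12]=0xf: set/RI
  rd@[11:8]=0x6 ⇒ l
  imm@[7:0]=0xd0 ⇒ $208

$208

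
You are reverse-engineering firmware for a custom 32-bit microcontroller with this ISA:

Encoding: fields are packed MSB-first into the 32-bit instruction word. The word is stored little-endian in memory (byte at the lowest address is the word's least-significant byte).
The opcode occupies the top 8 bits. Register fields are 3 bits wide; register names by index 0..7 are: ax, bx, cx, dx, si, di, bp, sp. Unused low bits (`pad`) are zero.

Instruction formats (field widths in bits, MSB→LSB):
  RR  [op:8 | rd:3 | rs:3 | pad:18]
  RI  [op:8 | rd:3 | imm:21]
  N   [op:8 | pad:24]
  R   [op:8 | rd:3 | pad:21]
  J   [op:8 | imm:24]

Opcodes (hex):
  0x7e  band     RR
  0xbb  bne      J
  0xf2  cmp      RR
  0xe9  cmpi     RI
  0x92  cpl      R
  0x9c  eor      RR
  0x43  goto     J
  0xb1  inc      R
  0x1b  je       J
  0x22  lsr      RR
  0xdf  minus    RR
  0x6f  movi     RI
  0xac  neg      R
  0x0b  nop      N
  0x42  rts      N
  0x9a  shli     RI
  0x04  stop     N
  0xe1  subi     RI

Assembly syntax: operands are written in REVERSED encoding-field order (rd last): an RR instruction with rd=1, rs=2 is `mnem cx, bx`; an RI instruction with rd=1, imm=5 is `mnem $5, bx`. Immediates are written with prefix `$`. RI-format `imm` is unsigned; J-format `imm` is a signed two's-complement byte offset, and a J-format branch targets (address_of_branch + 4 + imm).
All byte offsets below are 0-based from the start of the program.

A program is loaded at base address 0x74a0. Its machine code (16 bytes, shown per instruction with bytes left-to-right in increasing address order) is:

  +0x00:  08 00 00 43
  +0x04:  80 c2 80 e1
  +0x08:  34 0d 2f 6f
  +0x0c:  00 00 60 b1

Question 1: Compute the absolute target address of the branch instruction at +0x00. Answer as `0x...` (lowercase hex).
0x74ac

[00] 08 00 00 43 → 0x43000008
  top 8b → 0x43 → goto [J]
  [23:0] imm=8 = $8
  target = base 0x74a0 + off 0x00 + 4 + imm 8 = 0x74ac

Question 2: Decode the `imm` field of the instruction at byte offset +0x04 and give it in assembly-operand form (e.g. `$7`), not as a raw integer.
$49792

@+04  little-endian(80 c2 80 e1) = 0xe180c280
  top 8b → 0xe1 → subi [RI]
  rd: (w>>21)&0x7=0x4 → si
  imm: (w>>0)&0x1fffff=0xc280 → $49792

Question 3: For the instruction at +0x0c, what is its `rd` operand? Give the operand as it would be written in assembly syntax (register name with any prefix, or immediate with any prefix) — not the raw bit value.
off 0x0c: read 00 00 60 b1 as little → 0xb1600000
  op=0xb1600000>>24=0xb1 ⇒ inc (R)
  rd: (w>>21)&0x7=0x3 → dx

dx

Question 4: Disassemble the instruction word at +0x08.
movi $986420, bx

[08] 34 0d 2f 6f → 0x6f2f0d34
  op=0x6f2f0d34>>24=0x6f ⇒ movi (RI)
  rd: (w>>21)&0x7=0x1 → bx
  imm: (w>>0)&0x1fffff=0xf0d34 → $986420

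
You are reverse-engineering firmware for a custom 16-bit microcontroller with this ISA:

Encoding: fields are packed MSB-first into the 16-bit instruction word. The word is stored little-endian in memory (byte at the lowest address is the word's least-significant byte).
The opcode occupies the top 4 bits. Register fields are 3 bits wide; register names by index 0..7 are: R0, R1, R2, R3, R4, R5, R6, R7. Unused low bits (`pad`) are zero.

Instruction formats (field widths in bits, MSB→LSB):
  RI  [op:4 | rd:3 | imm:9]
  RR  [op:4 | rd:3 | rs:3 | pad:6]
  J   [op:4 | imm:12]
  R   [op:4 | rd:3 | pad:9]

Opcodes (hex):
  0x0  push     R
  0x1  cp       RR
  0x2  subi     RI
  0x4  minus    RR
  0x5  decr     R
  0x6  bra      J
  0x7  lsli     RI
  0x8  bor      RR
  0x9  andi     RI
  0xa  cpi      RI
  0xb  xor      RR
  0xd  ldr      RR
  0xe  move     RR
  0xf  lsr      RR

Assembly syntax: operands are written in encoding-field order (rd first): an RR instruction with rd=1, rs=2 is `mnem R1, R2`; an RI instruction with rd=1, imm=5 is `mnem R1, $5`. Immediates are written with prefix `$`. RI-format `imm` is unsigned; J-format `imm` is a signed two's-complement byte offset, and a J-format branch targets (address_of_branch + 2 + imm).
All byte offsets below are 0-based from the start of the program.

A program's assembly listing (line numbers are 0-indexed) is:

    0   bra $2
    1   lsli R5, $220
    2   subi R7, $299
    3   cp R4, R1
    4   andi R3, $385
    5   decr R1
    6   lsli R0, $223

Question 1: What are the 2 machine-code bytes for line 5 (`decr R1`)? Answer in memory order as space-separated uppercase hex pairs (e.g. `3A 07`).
00 52

5. decr fields op=0x5:4|rd=1:3|pad=0:9 → word 5200h → 00 52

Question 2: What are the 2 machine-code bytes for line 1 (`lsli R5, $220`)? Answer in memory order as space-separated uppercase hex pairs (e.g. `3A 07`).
DC 7A

line 1 (lsli): pack op=0x7:4|rd=5:3|imm=220:9 = 0x7adc; little→ dc 7a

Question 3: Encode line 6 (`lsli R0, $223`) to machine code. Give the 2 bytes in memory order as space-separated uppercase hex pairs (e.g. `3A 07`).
DF 70

L6: lsli op=0x7:4|rd=0:3|imm=223:9 ⇒ 0x70df ⇒ little df 70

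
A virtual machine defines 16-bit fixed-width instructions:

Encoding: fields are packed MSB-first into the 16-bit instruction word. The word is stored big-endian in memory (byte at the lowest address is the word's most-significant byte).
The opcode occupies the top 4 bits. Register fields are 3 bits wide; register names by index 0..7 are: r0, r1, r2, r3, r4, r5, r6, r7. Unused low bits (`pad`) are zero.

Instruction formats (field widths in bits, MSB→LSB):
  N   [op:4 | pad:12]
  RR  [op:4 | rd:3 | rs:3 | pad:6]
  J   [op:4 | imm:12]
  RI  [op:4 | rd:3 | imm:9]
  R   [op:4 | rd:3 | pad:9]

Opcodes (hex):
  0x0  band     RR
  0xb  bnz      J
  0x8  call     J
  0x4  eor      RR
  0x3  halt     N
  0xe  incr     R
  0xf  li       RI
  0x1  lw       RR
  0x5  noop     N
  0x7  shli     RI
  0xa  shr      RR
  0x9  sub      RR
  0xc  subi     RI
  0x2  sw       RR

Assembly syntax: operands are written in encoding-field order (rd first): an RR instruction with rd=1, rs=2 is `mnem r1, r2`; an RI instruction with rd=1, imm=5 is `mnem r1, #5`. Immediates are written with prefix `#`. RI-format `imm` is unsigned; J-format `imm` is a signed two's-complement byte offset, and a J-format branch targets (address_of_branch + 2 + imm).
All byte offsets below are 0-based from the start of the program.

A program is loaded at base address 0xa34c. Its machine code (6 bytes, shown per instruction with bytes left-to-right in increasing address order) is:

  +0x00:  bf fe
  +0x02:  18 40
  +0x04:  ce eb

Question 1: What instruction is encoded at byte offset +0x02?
+0x02: 18 40 ⇒ word 0x1840 (big)
  top 4b → 0x1 → lw [RR]
  rd@[11:9]=0x4 ⇒ r4
  rs@[8:6]=0x1 ⇒ r1

lw r4, r1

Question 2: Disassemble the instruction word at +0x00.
off 0x00: read bf fe as big → 0xbffe
  opcode bits[15:12]=0xb: bnz/J
  imm@[11:0]=0xffe (s12→-2) ⇒ #-2

bnz #-2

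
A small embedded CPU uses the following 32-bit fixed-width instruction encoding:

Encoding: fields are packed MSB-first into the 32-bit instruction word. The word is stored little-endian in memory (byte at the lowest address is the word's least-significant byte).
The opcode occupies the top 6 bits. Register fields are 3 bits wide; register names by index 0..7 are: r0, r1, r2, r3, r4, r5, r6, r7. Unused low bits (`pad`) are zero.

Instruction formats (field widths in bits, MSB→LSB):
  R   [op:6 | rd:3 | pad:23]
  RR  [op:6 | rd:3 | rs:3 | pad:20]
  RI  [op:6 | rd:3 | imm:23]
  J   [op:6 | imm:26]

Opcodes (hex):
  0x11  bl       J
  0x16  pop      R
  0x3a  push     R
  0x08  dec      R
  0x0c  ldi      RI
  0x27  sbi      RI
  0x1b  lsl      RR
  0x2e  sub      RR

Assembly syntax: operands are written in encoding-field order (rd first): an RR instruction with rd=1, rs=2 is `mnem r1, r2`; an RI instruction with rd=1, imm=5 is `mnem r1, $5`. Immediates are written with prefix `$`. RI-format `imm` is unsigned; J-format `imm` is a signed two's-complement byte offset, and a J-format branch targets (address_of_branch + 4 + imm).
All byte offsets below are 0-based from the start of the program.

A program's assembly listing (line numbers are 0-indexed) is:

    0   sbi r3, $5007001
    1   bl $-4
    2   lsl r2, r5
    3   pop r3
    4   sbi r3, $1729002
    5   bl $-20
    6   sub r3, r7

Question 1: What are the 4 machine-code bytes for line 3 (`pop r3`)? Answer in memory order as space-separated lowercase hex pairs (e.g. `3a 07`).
00 00 80 59

3. pop fields op=0x16:6|rd=3:3|pad=0:23 → word 59800000h → 00 00 80 59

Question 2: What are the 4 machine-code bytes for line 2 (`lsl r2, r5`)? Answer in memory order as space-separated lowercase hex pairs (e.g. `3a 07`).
00 00 50 6d

2. lsl fields op=0x1b:6|rd=2:3|rs=5:3|pad=0:20 → word 6d500000h → 00 00 50 6d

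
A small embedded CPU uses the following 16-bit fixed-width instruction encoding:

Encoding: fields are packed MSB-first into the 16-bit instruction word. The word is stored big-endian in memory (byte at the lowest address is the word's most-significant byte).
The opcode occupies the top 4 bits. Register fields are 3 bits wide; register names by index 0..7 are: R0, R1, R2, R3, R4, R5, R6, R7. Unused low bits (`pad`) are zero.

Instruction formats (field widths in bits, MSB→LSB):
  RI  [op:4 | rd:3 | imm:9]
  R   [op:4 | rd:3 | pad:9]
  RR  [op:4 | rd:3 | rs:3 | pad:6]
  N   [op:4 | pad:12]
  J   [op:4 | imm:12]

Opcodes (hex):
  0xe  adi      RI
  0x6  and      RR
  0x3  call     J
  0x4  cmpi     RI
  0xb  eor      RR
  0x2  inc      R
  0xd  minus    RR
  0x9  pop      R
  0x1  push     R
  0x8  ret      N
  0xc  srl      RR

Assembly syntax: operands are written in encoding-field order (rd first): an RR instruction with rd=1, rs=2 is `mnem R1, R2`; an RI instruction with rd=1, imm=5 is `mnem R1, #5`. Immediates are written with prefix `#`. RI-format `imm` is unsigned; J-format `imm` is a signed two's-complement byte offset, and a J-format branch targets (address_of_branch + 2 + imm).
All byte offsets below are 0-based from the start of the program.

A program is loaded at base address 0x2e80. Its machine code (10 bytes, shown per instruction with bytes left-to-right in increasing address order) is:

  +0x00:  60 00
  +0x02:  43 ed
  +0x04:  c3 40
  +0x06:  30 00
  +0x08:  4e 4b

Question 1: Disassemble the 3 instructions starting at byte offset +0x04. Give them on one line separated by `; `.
off 0x04: read c3 40 as big → 0xc340
  top 4b → 0xc → srl [RR]
  rd@[11:9]=0x1 ⇒ R1
  rs@[8:6]=0x5 ⇒ R5
off 0x06: read 30 00 as big → 0x3000
  top 4b → 0x3 → call [J]
  imm@[11:0]=0x0 ⇒ #0
off 0x08: read 4e 4b as big → 0x4e4b
  top 4b → 0x4 → cmpi [RI]
  rd@[11:9]=0x7 ⇒ R7
  imm@[8:0]=0x4b ⇒ #75

srl R1, R5; call #0; cmpi R7, #75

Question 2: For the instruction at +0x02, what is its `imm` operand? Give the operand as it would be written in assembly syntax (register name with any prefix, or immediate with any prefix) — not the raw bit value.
+0x02: 43 ed ⇒ word 0x43ed (big)
  top 4b → 0x4 → cmpi [RI]
  [11:9] rd=1 = R1
  [8:0] imm=493 = #493

#493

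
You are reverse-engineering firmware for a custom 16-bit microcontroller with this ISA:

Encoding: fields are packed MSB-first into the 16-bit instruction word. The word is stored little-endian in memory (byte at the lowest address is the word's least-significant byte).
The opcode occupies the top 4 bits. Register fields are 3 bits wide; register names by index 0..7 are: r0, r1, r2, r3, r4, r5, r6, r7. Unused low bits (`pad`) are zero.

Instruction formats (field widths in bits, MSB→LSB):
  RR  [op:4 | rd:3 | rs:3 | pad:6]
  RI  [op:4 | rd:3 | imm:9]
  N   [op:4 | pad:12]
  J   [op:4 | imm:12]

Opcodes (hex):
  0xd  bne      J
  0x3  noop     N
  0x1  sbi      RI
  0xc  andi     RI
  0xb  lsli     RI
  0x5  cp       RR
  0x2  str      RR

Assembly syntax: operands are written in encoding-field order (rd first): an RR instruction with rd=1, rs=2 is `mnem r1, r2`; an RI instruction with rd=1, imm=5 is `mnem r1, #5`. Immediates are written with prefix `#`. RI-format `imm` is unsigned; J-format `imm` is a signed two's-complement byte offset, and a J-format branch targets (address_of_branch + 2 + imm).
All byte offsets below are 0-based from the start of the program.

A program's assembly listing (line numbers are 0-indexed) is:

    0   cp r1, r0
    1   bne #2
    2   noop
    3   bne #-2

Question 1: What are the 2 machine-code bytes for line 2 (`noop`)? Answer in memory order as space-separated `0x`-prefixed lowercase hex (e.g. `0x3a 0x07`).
0x00 0x30

line 2 (noop): pack op=0x3:4|pad=0:12 = 0x3000; little→ 00 30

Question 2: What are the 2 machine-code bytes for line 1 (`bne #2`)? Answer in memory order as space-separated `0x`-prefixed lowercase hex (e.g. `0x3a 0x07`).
1. bne fields op=0xd:4|imm=2:12 → word d002h → 02 d0

0x02 0xd0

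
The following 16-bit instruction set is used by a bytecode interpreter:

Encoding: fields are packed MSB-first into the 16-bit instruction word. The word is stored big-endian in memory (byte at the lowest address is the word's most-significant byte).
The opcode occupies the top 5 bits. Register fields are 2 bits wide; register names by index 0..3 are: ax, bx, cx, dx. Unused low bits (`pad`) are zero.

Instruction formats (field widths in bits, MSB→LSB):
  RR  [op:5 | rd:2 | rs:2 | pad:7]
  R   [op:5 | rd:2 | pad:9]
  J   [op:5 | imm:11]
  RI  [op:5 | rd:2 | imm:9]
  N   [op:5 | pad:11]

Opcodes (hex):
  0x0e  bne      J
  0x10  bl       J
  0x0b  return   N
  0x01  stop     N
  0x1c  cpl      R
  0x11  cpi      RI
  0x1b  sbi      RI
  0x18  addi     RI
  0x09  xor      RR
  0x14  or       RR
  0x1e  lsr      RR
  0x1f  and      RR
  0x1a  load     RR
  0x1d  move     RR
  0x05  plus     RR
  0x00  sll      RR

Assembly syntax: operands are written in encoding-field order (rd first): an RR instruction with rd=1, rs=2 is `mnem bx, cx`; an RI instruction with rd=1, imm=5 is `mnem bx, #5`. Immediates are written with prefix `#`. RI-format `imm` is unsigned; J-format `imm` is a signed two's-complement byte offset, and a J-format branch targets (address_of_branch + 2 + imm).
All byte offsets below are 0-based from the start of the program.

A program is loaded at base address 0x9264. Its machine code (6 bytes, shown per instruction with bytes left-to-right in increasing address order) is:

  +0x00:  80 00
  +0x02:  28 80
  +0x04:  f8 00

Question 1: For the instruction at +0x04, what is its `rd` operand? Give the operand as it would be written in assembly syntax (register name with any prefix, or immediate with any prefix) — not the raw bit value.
+0x04: f8 00 ⇒ word 0xf800 (big)
  op=0xf800>>11=0x1f ⇒ and (RR)
  rd@[10:9]=0x0 ⇒ ax
  rs@[8:7]=0x0 ⇒ ax

ax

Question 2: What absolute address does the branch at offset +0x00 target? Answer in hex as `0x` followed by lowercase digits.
+0x00: 80 00 ⇒ word 0x8000 (big)
  opcode bits[15:11]=0x10: bl/J
  imm@[10:0]=0x0 ⇒ #0
  target = base 0x9264 + off 0x00 + 2 + imm 0 = 0x9266

0x9266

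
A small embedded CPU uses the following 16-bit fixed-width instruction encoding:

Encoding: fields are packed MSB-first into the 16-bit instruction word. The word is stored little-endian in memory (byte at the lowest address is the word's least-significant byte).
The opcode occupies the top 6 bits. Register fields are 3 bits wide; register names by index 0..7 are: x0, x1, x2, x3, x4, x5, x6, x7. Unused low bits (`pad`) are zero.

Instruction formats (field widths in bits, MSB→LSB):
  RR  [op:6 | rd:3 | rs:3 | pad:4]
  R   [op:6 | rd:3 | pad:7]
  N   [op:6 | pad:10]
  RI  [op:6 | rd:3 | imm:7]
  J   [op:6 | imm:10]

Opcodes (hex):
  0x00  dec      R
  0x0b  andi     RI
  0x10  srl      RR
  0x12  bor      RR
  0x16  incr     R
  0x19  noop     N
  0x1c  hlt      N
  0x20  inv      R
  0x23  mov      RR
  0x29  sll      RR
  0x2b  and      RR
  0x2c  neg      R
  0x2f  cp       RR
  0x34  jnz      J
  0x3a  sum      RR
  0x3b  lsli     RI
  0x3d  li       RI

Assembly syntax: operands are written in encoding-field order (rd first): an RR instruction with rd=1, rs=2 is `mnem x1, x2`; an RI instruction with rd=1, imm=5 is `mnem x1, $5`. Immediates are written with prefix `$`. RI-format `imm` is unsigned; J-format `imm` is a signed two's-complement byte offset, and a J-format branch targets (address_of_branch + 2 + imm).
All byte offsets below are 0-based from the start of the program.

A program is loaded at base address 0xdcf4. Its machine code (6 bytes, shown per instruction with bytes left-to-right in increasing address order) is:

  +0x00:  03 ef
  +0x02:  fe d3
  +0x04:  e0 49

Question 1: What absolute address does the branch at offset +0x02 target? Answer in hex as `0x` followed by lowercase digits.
[02] fe d3 → 0xd3fe
  op=0xd3fe>>10=0x34 ⇒ jnz (J)
  [9:0] imm=1022 (s10→-2) = $-2
  target = base 0xdcf4 + off 0x02 + 2 + imm -2 = 0xdcf6

0xdcf6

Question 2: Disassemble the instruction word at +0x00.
lsli x6, $3

+0x00: 03 ef ⇒ word 0xef03 (little)
  top 6b → 0x3b → lsli [RI]
  rd@[9:7]=0x6 ⇒ x6
  imm@[6:0]=0x3 ⇒ $3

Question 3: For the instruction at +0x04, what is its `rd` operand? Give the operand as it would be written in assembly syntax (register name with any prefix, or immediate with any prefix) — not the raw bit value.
off 0x04: read e0 49 as little → 0x49e0
  top 6b → 0x12 → bor [RR]
  rd@[9:7]=0x3 ⇒ x3
  rs@[6:4]=0x6 ⇒ x6

x3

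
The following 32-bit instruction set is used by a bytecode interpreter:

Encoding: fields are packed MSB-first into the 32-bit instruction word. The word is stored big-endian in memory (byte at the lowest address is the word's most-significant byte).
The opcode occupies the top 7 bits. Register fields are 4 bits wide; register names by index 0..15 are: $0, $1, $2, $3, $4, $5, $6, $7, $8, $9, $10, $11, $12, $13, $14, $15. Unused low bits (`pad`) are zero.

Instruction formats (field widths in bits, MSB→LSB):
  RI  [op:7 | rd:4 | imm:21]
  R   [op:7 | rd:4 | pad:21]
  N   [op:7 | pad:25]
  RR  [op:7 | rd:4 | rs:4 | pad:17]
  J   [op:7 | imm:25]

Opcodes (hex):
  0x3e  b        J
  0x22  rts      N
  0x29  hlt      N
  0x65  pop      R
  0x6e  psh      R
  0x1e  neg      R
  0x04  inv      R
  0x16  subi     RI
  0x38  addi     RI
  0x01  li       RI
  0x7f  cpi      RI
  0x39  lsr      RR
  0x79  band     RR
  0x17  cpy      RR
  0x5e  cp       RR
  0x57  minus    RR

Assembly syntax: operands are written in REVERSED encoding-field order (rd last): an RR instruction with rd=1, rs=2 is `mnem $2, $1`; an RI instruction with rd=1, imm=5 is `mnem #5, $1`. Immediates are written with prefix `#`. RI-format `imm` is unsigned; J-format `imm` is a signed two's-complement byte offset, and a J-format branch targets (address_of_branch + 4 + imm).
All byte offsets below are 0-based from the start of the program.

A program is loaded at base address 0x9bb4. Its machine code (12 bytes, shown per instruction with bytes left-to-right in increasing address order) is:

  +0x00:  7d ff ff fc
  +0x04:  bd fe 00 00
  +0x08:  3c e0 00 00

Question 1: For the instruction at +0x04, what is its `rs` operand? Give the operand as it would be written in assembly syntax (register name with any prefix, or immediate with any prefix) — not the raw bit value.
$15

off 0x04: read bd fe 00 00 as big → 0xbdfe0000
  opcode bits[31:25]=0x5e: cp/RR
  rd: (w>>21)&0xf=0xf → $15
  rs: (w>>17)&0xf=0xf → $15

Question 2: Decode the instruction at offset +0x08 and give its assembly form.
@+08  big-endian(3c e0 00 00) = 0x3ce00000
  opcode bits[31:25]=0x1e: neg/R
  [24:21] rd=7 = $7

neg $7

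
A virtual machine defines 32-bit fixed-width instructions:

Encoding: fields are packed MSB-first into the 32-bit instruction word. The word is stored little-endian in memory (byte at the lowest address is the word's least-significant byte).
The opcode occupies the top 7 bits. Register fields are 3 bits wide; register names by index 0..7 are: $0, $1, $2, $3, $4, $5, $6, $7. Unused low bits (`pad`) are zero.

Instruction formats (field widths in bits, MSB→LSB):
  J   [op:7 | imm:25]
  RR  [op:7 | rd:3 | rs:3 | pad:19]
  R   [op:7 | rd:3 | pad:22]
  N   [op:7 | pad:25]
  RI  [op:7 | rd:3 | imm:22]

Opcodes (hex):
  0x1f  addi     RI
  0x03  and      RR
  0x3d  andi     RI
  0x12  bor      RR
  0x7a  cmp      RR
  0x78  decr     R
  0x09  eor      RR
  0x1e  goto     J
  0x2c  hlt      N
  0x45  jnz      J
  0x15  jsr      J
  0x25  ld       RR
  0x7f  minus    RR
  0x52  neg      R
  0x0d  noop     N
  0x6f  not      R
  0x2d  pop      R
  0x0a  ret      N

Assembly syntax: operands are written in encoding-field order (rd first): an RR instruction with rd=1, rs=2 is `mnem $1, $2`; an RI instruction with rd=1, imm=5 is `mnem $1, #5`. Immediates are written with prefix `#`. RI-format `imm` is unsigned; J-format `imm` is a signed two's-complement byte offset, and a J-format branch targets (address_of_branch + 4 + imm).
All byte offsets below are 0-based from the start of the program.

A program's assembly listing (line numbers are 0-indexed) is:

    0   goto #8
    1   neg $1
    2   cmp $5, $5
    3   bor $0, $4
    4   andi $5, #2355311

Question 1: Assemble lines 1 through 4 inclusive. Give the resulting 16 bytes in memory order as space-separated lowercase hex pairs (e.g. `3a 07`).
L1: neg op=0x52:7|rd=1:3|pad=0:22 ⇒ 0xa4400000 ⇒ little 00 00 40 a4
L2: cmp op=0x7a:7|rd=5:3|rs=5:3|pad=0:19 ⇒ 0xf5680000 ⇒ little 00 00 68 f5
L3: bor op=0x12:7|rd=0:3|rs=4:3|pad=0:19 ⇒ 0x24200000 ⇒ little 00 00 20 24
L4: andi op=0x3d:7|rd=5:3|imm=2355311:22 ⇒ 0x7b63f06f ⇒ little 6f f0 63 7b

00 00 40 a4 00 00 68 f5 00 00 20 24 6f f0 63 7b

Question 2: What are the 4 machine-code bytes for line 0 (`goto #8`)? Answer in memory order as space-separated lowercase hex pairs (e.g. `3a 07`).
08 00 00 3c

line 0 (goto): pack op=0x1e:7|imm=8:25 = 0x3c000008; little→ 08 00 00 3c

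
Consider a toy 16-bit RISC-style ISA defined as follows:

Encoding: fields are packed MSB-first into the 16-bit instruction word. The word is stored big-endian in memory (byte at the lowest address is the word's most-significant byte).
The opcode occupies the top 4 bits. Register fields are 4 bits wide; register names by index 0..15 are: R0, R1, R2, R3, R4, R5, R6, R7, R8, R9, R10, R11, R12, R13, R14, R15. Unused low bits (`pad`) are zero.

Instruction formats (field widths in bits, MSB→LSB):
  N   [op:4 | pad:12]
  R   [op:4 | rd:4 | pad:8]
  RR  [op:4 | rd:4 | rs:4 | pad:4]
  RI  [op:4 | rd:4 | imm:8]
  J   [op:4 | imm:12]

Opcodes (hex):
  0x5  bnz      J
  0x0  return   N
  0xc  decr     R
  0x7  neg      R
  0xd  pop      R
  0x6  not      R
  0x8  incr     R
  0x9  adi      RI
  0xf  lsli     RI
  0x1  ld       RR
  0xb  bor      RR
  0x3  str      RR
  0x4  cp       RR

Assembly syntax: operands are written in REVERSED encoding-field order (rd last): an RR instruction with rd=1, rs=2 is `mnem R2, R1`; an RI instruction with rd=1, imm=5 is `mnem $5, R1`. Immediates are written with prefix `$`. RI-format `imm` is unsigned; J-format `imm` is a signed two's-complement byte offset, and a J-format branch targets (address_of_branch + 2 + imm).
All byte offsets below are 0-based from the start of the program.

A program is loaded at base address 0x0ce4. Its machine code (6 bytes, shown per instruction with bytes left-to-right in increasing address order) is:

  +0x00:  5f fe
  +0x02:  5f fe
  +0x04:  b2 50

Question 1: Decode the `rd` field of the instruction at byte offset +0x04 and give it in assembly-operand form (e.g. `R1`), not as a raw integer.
R2

[04] b2 50 → 0xb250
  opcode bits[15:12]=0xb: bor/RR
  rd@[11:8]=0x2 ⇒ R2
  rs@[7:4]=0x5 ⇒ R5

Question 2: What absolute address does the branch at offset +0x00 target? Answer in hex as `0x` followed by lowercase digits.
@+00  big-endian(5f fe) = 0x5ffe
  op=0x5ffe>>12=0x5 ⇒ bnz (J)
  imm: (w>>0)&0xfff=0xffe (s12→-2) → $-2
  target = base 0x0ce4 + off 0x00 + 2 + imm -2 = 0x0ce4

0x0ce4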